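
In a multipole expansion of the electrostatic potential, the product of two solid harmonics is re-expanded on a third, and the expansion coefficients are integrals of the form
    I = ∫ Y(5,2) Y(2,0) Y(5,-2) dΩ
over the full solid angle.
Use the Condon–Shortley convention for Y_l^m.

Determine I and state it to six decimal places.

Checks pass: Σm=0; 12 even; l₃=5∈[3,7].
(2·5+1)(2·2+1)(2·5+1) = 605
Δ: 2! 8! 2! / 13! → 1/38610
sum: t=0:+1/2880 t=1:−1/576 t=2:+1/2880 = -1/960
3j²(5 2 5; 0 0 0) = Δ·Π!·Σ² = 10/429  (sign +1)
sum: t=0:+1/2880 t=1:−1/1440 t=2:+1/20160 = -1/3360
3j²(5 2 5; 2 0 -2) = Δ·Π!·Σ² = 6/715  (sign +1)
combine: 4πI² = 605·10/429·6/715 = 20/169
take √, sign +1: I = 0.09704356

0.097044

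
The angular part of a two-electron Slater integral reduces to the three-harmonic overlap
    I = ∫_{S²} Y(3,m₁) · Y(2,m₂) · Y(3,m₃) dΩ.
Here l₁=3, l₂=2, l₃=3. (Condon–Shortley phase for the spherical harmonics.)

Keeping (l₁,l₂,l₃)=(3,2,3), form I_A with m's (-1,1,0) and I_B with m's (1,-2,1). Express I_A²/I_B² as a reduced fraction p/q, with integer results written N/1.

1/12

Same 3,2,3: normalisation and zero-m 3j drop out of the ratio.
A: Δ: 2! 4! 2! / 9! → 1/3780; sum: t=1:−1/12 t=2:+1/8 = 1/24; 3j²(3 2 3; -1 1 0) = Δ·Π!·Σ² = 1/210  (sign -1)
B: Δ: 2! 4! 2! / 9! → 1/3780; sum: t=0:+1/16 = 1/16; 3j²(3 2 3; 1 -2 1) = Δ·Π!·Σ² = 2/35  (sign +1)
I_A²/I_B² = (1/210)/(2/35) = 1/12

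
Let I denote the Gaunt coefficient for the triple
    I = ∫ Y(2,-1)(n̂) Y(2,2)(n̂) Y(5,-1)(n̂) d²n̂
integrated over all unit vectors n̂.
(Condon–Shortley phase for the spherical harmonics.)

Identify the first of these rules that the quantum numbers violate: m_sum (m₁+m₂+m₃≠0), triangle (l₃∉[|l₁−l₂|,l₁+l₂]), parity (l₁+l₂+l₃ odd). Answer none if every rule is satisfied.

Σmᵢ = 0  ✓
l₃∈[|l₁−l₂|,l₁+l₂]=[0,4], have l₃=5  ✗
Σlᵢ = 9 ⇒ odd

triangle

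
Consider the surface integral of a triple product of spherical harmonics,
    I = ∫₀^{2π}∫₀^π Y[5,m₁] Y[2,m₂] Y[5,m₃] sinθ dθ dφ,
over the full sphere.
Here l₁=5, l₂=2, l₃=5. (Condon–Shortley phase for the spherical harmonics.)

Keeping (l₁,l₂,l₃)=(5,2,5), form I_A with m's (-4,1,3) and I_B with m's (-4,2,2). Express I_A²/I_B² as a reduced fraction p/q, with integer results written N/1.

49/24

Same 5,2,5: normalisation and zero-m 3j drop out of the ratio.
A: Δ: 2! 8! 2! / 13! → 1/38610; sum: t=1:−1/80640 t=2:+1/10080 = 1/11520; 3j²(5 2 5; -4 1 3) = Δ·Π!·Σ² = 49/1430  (sign +1)
B: Δ: 2! 8! 2! / 13! → 1/38610; sum: t=2:+1/20160 = 1/20160; 3j²(5 2 5; -4 2 2) = Δ·Π!·Σ² = 12/715  (sign -1)
I_A²/I_B² = (49/1430)/(12/715) = 49/24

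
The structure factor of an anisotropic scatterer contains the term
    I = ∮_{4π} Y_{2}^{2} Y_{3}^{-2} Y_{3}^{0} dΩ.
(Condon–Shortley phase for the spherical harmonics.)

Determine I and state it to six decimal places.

Rules hold: Σm=0, L=8 even, 1≤3≤5.
N = 5·7·7 = 245
Δ = 2!·2!·4!/9! = 1/3780
Racah Σ t=0..2: t=0:+1/24 t=1:−1/4 t=2:+1/24 = -1/6
⇒ 3j(2 3 3; 0 0 0)² = 4/105, sgn +1
Racah Σ t=0..0: t=0:+1/24 = 1/24
⇒ 3j(2 3 3; 2 -2 0)² = 1/21, sgn -1
4πI² = N·(3j₀)²·(3jₘ)² = 4/9
I = -1·√(0.444444/4π) = -0.18806319

-0.188063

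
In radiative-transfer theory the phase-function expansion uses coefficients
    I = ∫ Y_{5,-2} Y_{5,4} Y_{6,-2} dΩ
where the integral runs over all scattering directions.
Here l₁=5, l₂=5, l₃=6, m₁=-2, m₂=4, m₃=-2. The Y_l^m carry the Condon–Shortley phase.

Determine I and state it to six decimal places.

m-sum 0 ✓  L=16 even ✓  0≤6≤10 ✓
Π(2lᵢ+1) = 11×11×13 = 1573
triangle coeff Δ(5,5,6) = 1/28588560
Σ_t [0,4]: t=0:+1/345600 t=1:−1/13824 t=2:+1/5184 t=3:−1/13824 t=4:+1/345600 = 7/129600
(3j)²=80/7293 [(5 5 6; 0 0 0)], sign=+1
Σ_t [3,4]: t=3:−1/207360 t=4:+1/103680 = 1/207360
(3j)²=21/2431 [(5 5 6; -2 4 -2)], sign=+1
⇒ 4πI² = 560/3757
I = (+1)√(560/3757/(4π)) = 0.10891018

0.108910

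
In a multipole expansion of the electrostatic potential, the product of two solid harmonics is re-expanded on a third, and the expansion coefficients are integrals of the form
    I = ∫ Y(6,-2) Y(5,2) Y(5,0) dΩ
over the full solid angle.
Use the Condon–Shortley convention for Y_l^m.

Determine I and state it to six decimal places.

Rules hold: Σm=0, L=16 even, 1≤5≤11.
N = 13·11·11 = 1573
Δ = 6!·6!·4!/17! = 1/28588560
Racah Σ t=1..5: t=1:−1/345600 t=2:+1/13824 t=3:−1/5184 t=4:+1/13824 t=5:−1/345600 = -7/129600
⇒ 3j(6 5 5; 0 0 0)² = 80/7293, sgn +1
Racah Σ t=3..6: t=3:−1/103680 t=4:+1/13824 t=5:−1/17280 t=6:+1/207360 = 1/103680
⇒ 3j(6 5 5; -2 2 0)² = 10/7293, sgn -1
4πI² = N·(3j₀)²·(3jₘ)² = 800/33813
I = -1·√(0.0236595/4π) = -0.04339086

-0.043391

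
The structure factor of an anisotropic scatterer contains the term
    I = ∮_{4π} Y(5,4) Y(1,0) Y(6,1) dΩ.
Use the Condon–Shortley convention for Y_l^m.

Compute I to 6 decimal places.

Σmᵢ = 5 ≠ 0, so the φ-integral vanishes; I = 0

0.000000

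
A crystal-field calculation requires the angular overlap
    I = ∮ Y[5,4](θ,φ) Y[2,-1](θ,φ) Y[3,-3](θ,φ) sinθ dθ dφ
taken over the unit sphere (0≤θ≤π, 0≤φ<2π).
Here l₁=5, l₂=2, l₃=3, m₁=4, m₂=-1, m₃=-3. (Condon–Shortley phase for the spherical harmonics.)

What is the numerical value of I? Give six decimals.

Checks pass: Σm=0; 10 even; l₃=3∈[3,7].
(2·5+1)(2·2+1)(2·3+1) = 385
Δ: 4! 6! 0! / 11! → 1/2310
sum: t=2:+1/144 = 1/144
3j²(5 2 3; 0 0 0) = Δ·Π!·Σ² = 10/231  (sign -1)
sum: t=1:−1/4320 = -1/4320
3j²(5 2 3; 4 -1 -3) = Δ·Π!·Σ² = 2/55  (sign -1)
combine: 4πI² = 385·10/231·2/55 = 20/33
take √, sign +1: I = 0.21961050

0.219610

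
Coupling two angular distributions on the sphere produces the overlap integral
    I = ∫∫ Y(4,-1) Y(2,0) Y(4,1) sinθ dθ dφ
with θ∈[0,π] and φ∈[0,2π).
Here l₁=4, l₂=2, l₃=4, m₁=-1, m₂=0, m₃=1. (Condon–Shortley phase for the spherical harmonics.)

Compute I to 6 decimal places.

Rules hold: Σm=0, L=10 even, 2≤4≤6.
N = 9·5·9 = 405
Δ = 2!·6!·2!/11! = 1/13860
Racah Σ t=0..2: t=0:+1/192 t=1:−1/36 t=2:+1/192 = -5/288
⇒ 3j(4 2 4; 0 0 0)² = 20/693, sgn -1
Racah Σ t=0..2: t=0:+1/480 t=1:−1/48 t=2:+1/144 = -17/1440
⇒ 3j(4 2 4; -1 0 1)² = 289/13860, sgn +1
4πI² = N·(3j₀)²·(3jₘ)² = 1445/5929
I = -1·√(0.243717/4π) = -0.13926381

-0.139264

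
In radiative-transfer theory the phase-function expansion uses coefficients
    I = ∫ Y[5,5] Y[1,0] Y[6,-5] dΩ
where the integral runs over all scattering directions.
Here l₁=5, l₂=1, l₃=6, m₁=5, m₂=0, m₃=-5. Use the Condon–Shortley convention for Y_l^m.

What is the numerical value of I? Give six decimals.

Rules hold: Σm=0, L=12 even, 4≤6≤6.
N = 11·3·13 = 429
Δ = 0!·10!·2!/13! = 1/858
Racah Σ t=0..0: t=0:+1/14400 = 1/14400
⇒ 3j(5 1 6; 0 0 0)² = 6/143, sgn +1
Racah Σ t=0..0: t=0:+1/3628800 = 1/3628800
⇒ 3j(5 1 6; 5 0 -5)² = 1/78, sgn -1
4πI² = N·(3j₀)²·(3jₘ)² = 3/13
I = -1·√(0.230769/4π) = -0.13551395

-0.135514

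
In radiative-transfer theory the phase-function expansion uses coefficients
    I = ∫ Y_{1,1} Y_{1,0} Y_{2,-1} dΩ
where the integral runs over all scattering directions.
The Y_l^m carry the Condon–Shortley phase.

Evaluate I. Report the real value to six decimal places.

-0.218510

m-sum 0 ✓  L=4 even ✓  0≤2≤2 ✓
Π(2lᵢ+1) = 3×3×5 = 45
triangle coeff Δ(1,1,2) = 1/30
Σ_t [0,0]: t=0:+1/1 = 1/1
(3j)²=2/15 [(1 1 2; 0 0 0)], sign=+1
Σ_t [0,0]: t=0:+1/2 = 1/2
(3j)²=1/10 [(1 1 2; 1 0 -1)], sign=-1
⇒ 4πI² = 3/5
I = (-1)√(3/5/(4π)) = -0.21850969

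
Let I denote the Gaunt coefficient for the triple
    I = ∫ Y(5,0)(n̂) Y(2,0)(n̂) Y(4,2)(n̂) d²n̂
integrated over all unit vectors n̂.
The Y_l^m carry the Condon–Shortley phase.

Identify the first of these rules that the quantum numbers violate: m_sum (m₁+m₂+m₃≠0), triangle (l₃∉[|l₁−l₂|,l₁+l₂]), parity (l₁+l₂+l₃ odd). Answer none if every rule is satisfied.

azimuthal sum: 0 + 0 + 2 = 2  ✗
3 ≤ 4 ≤ 7 (triangle on l)
L = 5 + 2 + 4 = 11 (odd)

m_sum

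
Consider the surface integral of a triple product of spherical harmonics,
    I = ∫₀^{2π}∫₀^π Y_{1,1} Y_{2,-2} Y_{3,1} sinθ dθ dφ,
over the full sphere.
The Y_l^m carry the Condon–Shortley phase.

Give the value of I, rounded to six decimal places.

-0.082589

Rules hold: Σm=0, L=6 even, 1≤3≤3.
N = 3·5·7 = 105
Δ = 0!·2!·4!/7! = 1/105
Racah Σ t=0..0: t=0:+1/4 = 1/4
⇒ 3j(1 2 3; 0 0 0)² = 3/35, sgn -1
Racah Σ t=0..0: t=0:+1/48 = 1/48
⇒ 3j(1 2 3; 1 -2 1)² = 1/105, sgn +1
4πI² = N·(3j₀)²·(3jₘ)² = 3/35
I = -1·√(0.0857143/4π) = -0.08258890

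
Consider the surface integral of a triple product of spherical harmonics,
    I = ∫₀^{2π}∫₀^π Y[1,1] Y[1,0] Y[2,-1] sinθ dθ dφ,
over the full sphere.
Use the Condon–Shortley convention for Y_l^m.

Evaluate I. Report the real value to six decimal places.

-0.218510

Rules hold: Σm=0, L=4 even, 0≤2≤2.
N = 3·3·5 = 45
Δ = 0!·2!·2!/5! = 1/30
Racah Σ t=0..0: t=0:+1/1 = 1/1
⇒ 3j(1 1 2; 0 0 0)² = 2/15, sgn +1
Racah Σ t=0..0: t=0:+1/2 = 1/2
⇒ 3j(1 1 2; 1 0 -1)² = 1/10, sgn -1
4πI² = N·(3j₀)²·(3jₘ)² = 3/5
I = -1·√(0.6/4π) = -0.21850969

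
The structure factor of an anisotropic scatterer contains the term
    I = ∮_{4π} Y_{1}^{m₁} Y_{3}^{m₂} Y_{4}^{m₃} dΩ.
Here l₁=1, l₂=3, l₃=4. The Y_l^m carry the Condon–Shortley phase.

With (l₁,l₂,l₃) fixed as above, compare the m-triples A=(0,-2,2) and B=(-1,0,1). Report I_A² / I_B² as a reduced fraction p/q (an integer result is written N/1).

l's match ⇒ only the (l;m) 3-j factors differ between A and B.
A: triangle coeff Δ(1,3,4) = 1/252; Σ_t [0,0]: t=0:+1/120 = 1/120; (3j)²=1/21 [(1 3 4; 0 -2 2)], sign=+1
B: triangle coeff Δ(1,3,4) = 1/252; Σ_t [0,0]: t=0:+1/72 = 1/72; (3j)²=5/126 [(1 3 4; -1 0 1)], sign=-1
I_A²/I_B² = (1/21)/(5/126) = 6/5

6/5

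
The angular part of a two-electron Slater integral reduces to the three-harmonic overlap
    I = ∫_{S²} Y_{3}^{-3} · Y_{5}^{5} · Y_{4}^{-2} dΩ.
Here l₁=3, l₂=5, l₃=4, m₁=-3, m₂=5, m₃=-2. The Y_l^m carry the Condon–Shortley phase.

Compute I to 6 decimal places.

Rules hold: Σm=0, L=12 even, 2≤4≤8.
N = 7·11·9 = 693
Δ = 4!·2!·6!/13! = 1/180180
Racah Σ t=1..3: t=1:−1/576 t=2:+1/144 t=3:−1/576 = 1/288
⇒ 3j(3 5 4; 0 0 0)² = 20/1001, sgn +1
Racah Σ t=4..4: t=4:+1/34560 = 1/34560
⇒ 3j(3 5 4; -3 5 -2)² = 5/286, sgn +1
4πI² = N·(3j₀)²·(3jₘ)² = 450/1859
I = +1·√(0.242066/4π) = 0.13879110

0.138791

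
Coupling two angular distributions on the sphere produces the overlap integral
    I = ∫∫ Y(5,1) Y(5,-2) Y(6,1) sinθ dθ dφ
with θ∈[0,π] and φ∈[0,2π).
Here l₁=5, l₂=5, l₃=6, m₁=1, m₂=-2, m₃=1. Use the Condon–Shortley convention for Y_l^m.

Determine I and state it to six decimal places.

Checks pass: Σm=0; 16 even; l₃=6∈[0,10].
(2·5+1)(2·5+1)(2·6+1) = 1573
Δ: 4! 6! 6! / 17! → 1/28588560
sum: t=0:+1/345600 t=1:−1/13824 t=2:+1/5184 t=3:−1/13824 t=4:+1/345600 = 7/129600
3j²(5 5 6; 0 0 0) = Δ·Π!·Σ² = 80/7293  (sign +1)
sum: t=0:+1/41472 t=1:−1/10368 t=2:+1/23040 t=3:−1/518400 = -1/32400
3j²(5 5 6; 1 -2 1) = Δ·Π!·Σ² = 128/12155  (sign +1)
combine: 4πI² = 1573·80/7293·128/12155 = 2048/11271
take √, sign +1: I = 0.12024827

0.120248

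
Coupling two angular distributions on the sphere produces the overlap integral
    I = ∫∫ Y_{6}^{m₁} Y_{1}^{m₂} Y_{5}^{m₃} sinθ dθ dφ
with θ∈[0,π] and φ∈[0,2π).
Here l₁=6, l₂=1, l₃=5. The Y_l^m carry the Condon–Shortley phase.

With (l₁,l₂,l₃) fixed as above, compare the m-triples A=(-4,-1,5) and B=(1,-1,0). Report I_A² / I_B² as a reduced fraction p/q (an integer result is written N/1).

1/21

Shared (l₁,l₂,l₃)=(6,1,5): N and (l;000)² cancel in I_A²/I_B².
A: Δ = 2!·10!·0!/13! = 1/858; Racah Σ t=0..0: t=0:+1/7257600 = 1/7257600; ⇒ 3j(6 1 5; -4 -1 5)² = 1/858, sgn +1
B: Δ = 2!·10!·0!/13! = 1/858; Racah Σ t=0..0: t=0:+1/28800 = 1/28800; ⇒ 3j(6 1 5; 1 -1 0)² = 7/286, sgn -1
I_A²/I_B² = (1/858)/(7/286) = 1/21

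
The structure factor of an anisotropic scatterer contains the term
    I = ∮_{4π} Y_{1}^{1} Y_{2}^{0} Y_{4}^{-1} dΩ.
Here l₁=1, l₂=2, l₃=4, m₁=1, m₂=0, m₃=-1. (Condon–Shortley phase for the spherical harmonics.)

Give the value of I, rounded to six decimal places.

|1−2|≤4≤1+2 violated ⇒ I = 0

0.000000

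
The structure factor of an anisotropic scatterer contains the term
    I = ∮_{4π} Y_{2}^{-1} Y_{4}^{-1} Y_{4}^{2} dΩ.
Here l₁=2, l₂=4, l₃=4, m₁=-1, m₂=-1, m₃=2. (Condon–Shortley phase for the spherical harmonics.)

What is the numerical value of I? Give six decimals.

Rules hold: Σm=0, L=10 even, 2≤4≤6.
N = 5·9·9 = 405
Δ = 2!·2!·6!/11! = 1/13860
Racah Σ t=0..2: t=0:+1/192 t=1:−1/36 t=2:+1/192 = -5/288
⇒ 3j(2 4 4; 0 0 0)² = 20/693, sgn -1
Racah Σ t=1..2: t=1:−1/96 t=2:+1/240 = -1/160
⇒ 3j(2 4 4; -1 -1 2)² = 27/1540, sgn -1
4πI² = N·(3j₀)²·(3jₘ)² = 1215/5929
I = +1·√(0.204925/4π) = 0.12770047

0.127700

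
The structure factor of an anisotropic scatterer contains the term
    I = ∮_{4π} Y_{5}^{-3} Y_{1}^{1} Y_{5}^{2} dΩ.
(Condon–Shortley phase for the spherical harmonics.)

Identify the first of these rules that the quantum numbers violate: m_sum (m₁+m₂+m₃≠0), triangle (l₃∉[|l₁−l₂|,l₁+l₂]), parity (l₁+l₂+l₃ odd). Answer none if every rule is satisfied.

Σmᵢ = 0  ✓
l₃∈[|l₁−l₂|,l₁+l₂]=[4,6], have l₃=5  ✓
Σlᵢ = 11 ⇒ odd  ✗

parity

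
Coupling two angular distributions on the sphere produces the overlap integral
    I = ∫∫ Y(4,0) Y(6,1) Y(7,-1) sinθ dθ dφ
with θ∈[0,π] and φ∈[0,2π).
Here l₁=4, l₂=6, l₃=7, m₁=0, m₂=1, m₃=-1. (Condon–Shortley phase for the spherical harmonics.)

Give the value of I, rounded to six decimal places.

Σlᵢ=17 odd — θ-integrand is odd under cosθ→−cosθ; I=0

0.000000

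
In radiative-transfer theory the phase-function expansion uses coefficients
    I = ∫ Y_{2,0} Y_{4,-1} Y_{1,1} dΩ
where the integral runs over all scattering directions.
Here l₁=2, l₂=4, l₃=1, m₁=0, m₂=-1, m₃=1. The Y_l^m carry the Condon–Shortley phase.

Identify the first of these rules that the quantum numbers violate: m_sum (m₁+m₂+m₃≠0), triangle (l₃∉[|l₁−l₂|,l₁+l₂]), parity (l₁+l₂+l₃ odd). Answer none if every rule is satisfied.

m₁+m₂+m₃ = 0 − 1 + 1 = 0  ✓
triangle: |2−4|=2 ≤ l₃=1 ≤ 2+4=6  ✗
parity: l₁+l₂+l₃ = 7 is odd

triangle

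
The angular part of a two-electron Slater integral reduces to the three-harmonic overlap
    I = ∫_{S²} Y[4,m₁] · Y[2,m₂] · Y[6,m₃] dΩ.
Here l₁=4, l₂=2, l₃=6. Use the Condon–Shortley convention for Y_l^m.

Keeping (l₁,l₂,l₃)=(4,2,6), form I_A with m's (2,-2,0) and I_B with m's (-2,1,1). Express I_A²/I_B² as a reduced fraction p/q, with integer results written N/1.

Same 4,2,6: normalisation and zero-m 3j drop out of the ratio.
A: Δ: 0! 8! 4! / 13! → 1/6435; sum: t=0:+1/34560 = 1/34560; 3j²(4 2 6; 2 -2 0) = Δ·Π!·Σ² = 1/429  (sign +1)
B: Δ: 0! 8! 4! / 13! → 1/6435; sum: t=0:+1/8640 = 1/8640; 3j²(4 2 6; -2 1 1) = Δ·Π!·Σ² = 14/1287  (sign -1)
I_A²/I_B² = (1/429)/(14/1287) = 3/14

3/14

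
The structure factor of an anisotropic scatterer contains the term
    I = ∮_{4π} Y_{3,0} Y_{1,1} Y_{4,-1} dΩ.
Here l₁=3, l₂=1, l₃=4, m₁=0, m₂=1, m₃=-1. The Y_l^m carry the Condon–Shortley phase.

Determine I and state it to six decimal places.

-0.194664

m-sum 0 ✓  L=8 even ✓  2≤4≤4 ✓
Π(2lᵢ+1) = 7×3×9 = 189
triangle coeff Δ(3,1,4) = 1/252
Σ_t [0,0]: t=0:+1/36 = 1/36
(3j)²=4/63 [(3 1 4; 0 0 0)], sign=+1
Σ_t [0,0]: t=0:+1/72 = 1/72
(3j)²=5/126 [(3 1 4; 0 1 -1)], sign=-1
⇒ 4πI² = 10/21
I = (-1)√(10/21/(4π)) = -0.19466390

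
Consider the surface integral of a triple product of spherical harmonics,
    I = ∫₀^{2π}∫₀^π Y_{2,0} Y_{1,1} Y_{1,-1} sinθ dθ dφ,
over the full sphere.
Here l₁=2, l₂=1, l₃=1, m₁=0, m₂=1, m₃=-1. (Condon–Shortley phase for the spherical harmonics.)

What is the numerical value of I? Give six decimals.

0.126157

m-sum 0 ✓  L=4 even ✓  1≤1≤3 ✓
Π(2lᵢ+1) = 5×3×3 = 45
triangle coeff Δ(2,1,1) = 1/30
Σ_t [1,1]: t=1:−1/1 = -1/1
(3j)²=2/15 [(2 1 1; 0 0 0)], sign=+1
Σ_t [2,2]: t=2:+1/4 = 1/4
(3j)²=1/30 [(2 1 1; 0 1 -1)], sign=+1
⇒ 4πI² = 1/5
I = (+1)√(1/5/(4π)) = 0.12615663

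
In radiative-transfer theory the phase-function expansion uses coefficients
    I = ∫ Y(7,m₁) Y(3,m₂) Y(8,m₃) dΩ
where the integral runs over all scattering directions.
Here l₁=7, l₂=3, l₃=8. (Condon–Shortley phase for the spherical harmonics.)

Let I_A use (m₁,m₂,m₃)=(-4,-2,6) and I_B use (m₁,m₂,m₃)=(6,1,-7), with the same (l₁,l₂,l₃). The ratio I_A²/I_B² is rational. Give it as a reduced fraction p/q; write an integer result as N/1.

147/26

Shared (l₁,l₂,l₃)=(7,3,8): N and (l;000)² cancel in I_A²/I_B².
A: Δ = 2!·12!·4!/19! = 1/5290740; Racah Σ t=0..1: t=0:+1/479001600 t=1:−1/174182400 = -1/273715200; ⇒ 3j(7 3 8; -4 -2 6)² = 49/3876, sgn -1
B: Δ = 2!·12!·4!/19! = 1/5290740; Racah Σ t=0..1: t=0:+1/1916006400 t=1:−1/2874009600 = 1/5748019200; ⇒ 3j(7 3 8; 6 1 -7)² = 13/5814, sgn -1
I_A²/I_B² = (49/3876)/(13/5814) = 147/26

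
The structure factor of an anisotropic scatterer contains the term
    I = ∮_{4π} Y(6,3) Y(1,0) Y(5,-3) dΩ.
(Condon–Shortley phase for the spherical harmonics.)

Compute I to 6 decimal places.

-0.212310

Rules hold: Σm=0, L=12 even, 5≤5≤7.
N = 13·3·11 = 429
Δ = 2!·10!·0!/13! = 1/858
Racah Σ t=1..1: t=1:−1/14400 = -1/14400
⇒ 3j(6 1 5; 0 0 0)² = 6/143, sgn +1
Racah Σ t=1..1: t=1:−1/80640 = -1/80640
⇒ 3j(6 1 5; 3 0 -3)² = 9/286, sgn -1
4πI² = N·(3j₀)²·(3jₘ)² = 81/143
I = -1·√(0.566434/4π) = -0.21230956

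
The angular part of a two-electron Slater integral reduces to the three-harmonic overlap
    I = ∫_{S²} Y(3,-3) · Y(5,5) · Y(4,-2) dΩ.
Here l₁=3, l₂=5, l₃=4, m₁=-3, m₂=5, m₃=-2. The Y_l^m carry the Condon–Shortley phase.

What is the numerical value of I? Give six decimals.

0.138791

Rules hold: Σm=0, L=12 even, 2≤4≤8.
N = 7·11·9 = 693
Δ = 4!·2!·6!/13! = 1/180180
Racah Σ t=1..3: t=1:−1/576 t=2:+1/144 t=3:−1/576 = 1/288
⇒ 3j(3 5 4; 0 0 0)² = 20/1001, sgn +1
Racah Σ t=4..4: t=4:+1/34560 = 1/34560
⇒ 3j(3 5 4; -3 5 -2)² = 5/286, sgn +1
4πI² = N·(3j₀)²·(3jₘ)² = 450/1859
I = +1·√(0.242066/4π) = 0.13879110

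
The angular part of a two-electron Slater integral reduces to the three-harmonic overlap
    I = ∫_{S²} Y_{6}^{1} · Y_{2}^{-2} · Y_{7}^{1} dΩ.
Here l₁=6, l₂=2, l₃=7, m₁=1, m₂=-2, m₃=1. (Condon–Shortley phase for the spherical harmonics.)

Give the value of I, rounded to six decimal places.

0.000000

l₁+l₂+l₃=15 is odd: 3j(l;000)=0 ⇒ I=0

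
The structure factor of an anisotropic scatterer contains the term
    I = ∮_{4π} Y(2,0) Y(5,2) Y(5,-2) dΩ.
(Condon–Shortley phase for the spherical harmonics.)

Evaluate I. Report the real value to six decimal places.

m-sum 0 ✓  L=12 even ✓  3≤5≤7 ✓
Π(2lᵢ+1) = 5×11×11 = 605
triangle coeff Δ(2,5,5) = 1/38610
Σ_t [0,2]: t=0:+1/2880 t=1:−1/576 t=2:+1/2880 = -1/960
(3j)²=10/429 [(2 5 5; 0 0 0)], sign=+1
Σ_t [0,2]: t=0:+1/20160 t=1:−1/1440 t=2:+1/2880 = -1/3360
(3j)²=6/715 [(2 5 5; 0 2 -2)], sign=+1
⇒ 4πI² = 20/169
I = (+1)√(20/169/(4π)) = 0.09704356

0.097044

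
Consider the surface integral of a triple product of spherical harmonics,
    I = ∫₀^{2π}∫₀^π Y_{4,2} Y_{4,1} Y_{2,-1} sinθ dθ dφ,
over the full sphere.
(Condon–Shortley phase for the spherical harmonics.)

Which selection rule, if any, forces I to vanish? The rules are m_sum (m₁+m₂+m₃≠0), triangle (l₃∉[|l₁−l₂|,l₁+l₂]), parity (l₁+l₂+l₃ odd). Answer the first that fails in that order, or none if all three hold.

m₁+m₂+m₃ = 2 + 1 − 1 = 2  ✗
triangle: |4−4|=0 ≤ l₃=2 ≤ 4+4=8
parity: l₁+l₂+l₃ = 10 is even

m_sum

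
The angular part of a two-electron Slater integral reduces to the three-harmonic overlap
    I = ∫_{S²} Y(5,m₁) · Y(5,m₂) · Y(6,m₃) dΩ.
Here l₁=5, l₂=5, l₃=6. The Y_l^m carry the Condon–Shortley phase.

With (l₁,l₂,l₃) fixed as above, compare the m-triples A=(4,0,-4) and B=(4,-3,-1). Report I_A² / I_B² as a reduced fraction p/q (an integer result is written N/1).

240/847

l's match ⇒ only the (l;m) 3-j factors differ between A and B.
A: triangle coeff Δ(5,5,6) = 1/28588560; Σ_t [0,1]: t=0:+1/345600 t=1:−1/207360 = -1/518400; (3j)²=12/2431 [(5 5 6; 4 0 -4)], sign=-1
B: triangle coeff Δ(5,5,6) = 1/28588560; Σ_t [0,1]: t=0:+1/138240 t=1:−1/518400 = 11/2073600; (3j)²=77/4420 [(5 5 6; 4 -3 -1)], sign=-1
I_A²/I_B² = (12/2431)/(77/4420) = 240/847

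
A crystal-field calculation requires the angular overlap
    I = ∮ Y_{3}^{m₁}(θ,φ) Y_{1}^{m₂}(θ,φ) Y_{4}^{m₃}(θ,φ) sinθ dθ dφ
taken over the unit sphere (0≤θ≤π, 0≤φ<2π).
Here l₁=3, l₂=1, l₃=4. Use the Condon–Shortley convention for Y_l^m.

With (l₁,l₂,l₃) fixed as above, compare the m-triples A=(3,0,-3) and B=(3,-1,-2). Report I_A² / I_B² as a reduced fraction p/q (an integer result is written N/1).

l's match ⇒ only the (l;m) 3-j factors differ between A and B.
A: triangle coeff Δ(3,1,4) = 1/252; Σ_t [0,0]: t=0:+1/720 = 1/720; (3j)²=1/36 [(3 1 4; 3 0 -3)], sign=-1
B: triangle coeff Δ(3,1,4) = 1/252; Σ_t [0,0]: t=0:+1/1440 = 1/1440; (3j)²=1/252 [(3 1 4; 3 -1 -2)], sign=+1
I_A²/I_B² = (1/36)/(1/252) = 7/1

7/1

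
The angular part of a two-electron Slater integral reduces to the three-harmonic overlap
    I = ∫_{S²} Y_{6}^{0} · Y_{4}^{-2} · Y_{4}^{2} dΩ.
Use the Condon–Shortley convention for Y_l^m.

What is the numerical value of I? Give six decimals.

m-sum 0 ✓  L=14 even ✓  2≤4≤10 ✓
Π(2lᵢ+1) = 13×9×9 = 1053
triangle coeff Δ(6,4,4) = 1/1261260
Σ_t [2,4]: t=2:+1/4608 t=3:−1/1296 t=4:+1/4608 = -7/20736
(3j)²=20/1287 [(6 4 4; 0 0 0)], sign=-1
Σ_t [0,2]: t=0:+1/1036800 t=1:−1/14400 t=2:+1/4608 = 77/518400
(3j)²=11/585 [(6 4 4; 0 -2 2)], sign=+1
⇒ 4πI² = 4/13
I = (-1)√(4/13/(4π)) = -0.15647804

-0.156478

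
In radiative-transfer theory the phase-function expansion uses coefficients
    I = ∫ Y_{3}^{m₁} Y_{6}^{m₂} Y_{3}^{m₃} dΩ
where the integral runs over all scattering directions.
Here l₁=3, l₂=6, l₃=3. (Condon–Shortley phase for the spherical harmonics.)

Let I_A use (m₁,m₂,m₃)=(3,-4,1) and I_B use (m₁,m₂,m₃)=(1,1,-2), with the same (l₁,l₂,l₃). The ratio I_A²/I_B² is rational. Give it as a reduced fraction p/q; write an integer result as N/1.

l's match ⇒ only the (l;m) 3-j factors differ between A and B.
A: triangle coeff Δ(3,6,3) = 1/12012; Σ_t [0,0]: t=0:+1/34560 = 1/34560; (3j)²=5/286 [(3 6 3; 3 -4 1)], sign=+1
B: triangle coeff Δ(3,6,3) = 1/12012; Σ_t [2,2]: t=2:+1/5760 = 1/5760; (3j)²=5/572 [(3 6 3; 1 1 -2)], sign=-1
I_A²/I_B² = (5/286)/(5/572) = 2/1

2/1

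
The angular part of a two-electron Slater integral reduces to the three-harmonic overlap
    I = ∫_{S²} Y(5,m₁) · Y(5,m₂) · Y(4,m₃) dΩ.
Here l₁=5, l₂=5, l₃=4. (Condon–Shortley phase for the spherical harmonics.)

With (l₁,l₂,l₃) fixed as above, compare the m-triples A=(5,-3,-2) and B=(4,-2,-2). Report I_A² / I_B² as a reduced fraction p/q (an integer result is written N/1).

12/5

Same 5,5,4: normalisation and zero-m 3j drop out of the ratio.
A: Δ: 6! 4! 4! / 15! → 1/3153150; sum: t=0:+1/69120 = 1/69120; 3j²(5 5 4; 5 -3 -2) = Δ·Π!·Σ² = 4/143  (sign +1)
B: Δ: 6! 4! 4! / 15! → 1/3153150; sum: t=0:+1/25920 t=1:−1/11520 = -1/20736; 3j²(5 5 4; 4 -2 -2) = Δ·Π!·Σ² = 5/429  (sign -1)
I_A²/I_B² = (4/143)/(5/429) = 12/5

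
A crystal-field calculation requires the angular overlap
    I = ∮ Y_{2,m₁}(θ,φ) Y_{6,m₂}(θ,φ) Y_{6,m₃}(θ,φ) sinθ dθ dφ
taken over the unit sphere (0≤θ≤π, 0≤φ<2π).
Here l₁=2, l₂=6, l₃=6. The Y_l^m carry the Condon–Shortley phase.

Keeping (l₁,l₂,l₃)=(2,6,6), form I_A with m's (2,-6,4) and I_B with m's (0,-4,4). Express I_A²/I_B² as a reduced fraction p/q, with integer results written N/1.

11/1

Shared (l₁,l₂,l₃)=(2,6,6): N and (l;000)² cancel in I_A²/I_B².
A: Δ = 2!·2!·10!/15! = 1/90090; Racah Σ t=0..0: t=0:+1/14515200 = 1/14515200; ⇒ 3j(2 6 6; 2 -6 4)² = 2/455, sgn +1
B: Δ = 2!·2!·10!/15! = 1/90090; Racah Σ t=0..2: t=0:+1/322560 t=1:−1/362880 t=2:+1/14515200 = 1/2419200; ⇒ 3j(2 6 6; 0 -4 4)² = 2/5005, sgn +1
I_A²/I_B² = (2/455)/(2/5005) = 11/1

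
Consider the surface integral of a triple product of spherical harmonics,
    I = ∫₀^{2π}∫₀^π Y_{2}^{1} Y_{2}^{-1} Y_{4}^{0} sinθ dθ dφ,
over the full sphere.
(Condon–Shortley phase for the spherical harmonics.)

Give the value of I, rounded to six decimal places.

Checks pass: Σm=0; 8 even; l₃=4∈[0,4].
(2·2+1)(2·2+1)(2·4+1) = 225
Δ: 0! 4! 4! / 9! → 1/630
sum: t=0:+1/16 = 1/16
3j²(2 2 4; 0 0 0) = Δ·Π!·Σ² = 2/35  (sign +1)
sum: t=0:+1/36 = 1/36
3j²(2 2 4; 1 -1 0) = Δ·Π!·Σ² = 8/315  (sign +1)
combine: 4πI² = 225·2/35·8/315 = 16/49
take √, sign +1: I = 0.16119702

0.161197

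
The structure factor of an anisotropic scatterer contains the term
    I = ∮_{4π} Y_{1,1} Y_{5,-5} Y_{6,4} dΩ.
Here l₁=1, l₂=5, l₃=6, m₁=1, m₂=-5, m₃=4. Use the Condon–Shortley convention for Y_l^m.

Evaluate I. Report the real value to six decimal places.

0.040859

Checks pass: Σm=0; 12 even; l₃=6∈[4,6].
(2·1+1)(2·5+1)(2·6+1) = 429
Δ: 0! 2! 10! / 13! → 1/858
sum: t=0:+1/14400 = 1/14400
3j²(1 5 6; 0 0 0) = Δ·Π!·Σ² = 6/143  (sign +1)
sum: t=0:+1/7257600 = 1/7257600
3j²(1 5 6; 1 -5 4) = Δ·Π!·Σ² = 1/858  (sign +1)
combine: 4πI² = 429·6/143·1/858 = 3/143
take √, sign +1: I = 0.04085899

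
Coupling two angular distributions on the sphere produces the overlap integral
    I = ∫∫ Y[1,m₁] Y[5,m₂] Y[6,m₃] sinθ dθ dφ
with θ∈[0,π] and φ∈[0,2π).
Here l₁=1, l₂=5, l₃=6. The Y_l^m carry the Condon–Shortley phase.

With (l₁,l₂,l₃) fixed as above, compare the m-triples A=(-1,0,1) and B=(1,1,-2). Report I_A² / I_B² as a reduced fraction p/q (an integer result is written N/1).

3/4

Same 1,5,6: normalisation and zero-m 3j drop out of the ratio.
A: Δ: 0! 2! 10! / 13! → 1/858; sum: t=0:+1/28800 = 1/28800; 3j²(1 5 6; -1 0 1) = Δ·Π!·Σ² = 7/286  (sign -1)
B: Δ: 0! 2! 10! / 13! → 1/858; sum: t=0:+1/34560 = 1/34560; 3j²(1 5 6; 1 1 -2) = Δ·Π!·Σ² = 14/429  (sign +1)
I_A²/I_B² = (7/286)/(14/429) = 3/4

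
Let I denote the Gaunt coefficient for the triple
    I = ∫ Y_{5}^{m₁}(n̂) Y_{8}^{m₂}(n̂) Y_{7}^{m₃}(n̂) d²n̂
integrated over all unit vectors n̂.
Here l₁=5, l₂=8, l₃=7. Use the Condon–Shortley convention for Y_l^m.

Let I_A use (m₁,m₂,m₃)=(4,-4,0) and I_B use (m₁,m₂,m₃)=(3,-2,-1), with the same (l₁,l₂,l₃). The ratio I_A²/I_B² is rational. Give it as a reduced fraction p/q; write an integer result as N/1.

Same 5,8,7: normalisation and zero-m 3j drop out of the ratio.
A: Δ: 6! 4! 10! / 21! → 1/814773960; sum: t=0:+1/74649600 t=1:−1/87091200 = 1/522547200; 3j²(5 8 7; 4 -4 0) = Δ·Π!·Σ² = 2/4199  (sign -1)
B: Δ: 6! 4! 10! / 21! → 1/814773960; sum: t=0:+1/49766400 t=1:−1/10368000 t=2:+1/19906560 = -13/497664000; 3j²(5 8 7; 3 -2 -1) = Δ·Π!·Σ² = 91/17765  (sign -1)
I_A²/I_B² = (2/4199)/(91/17765) = 110/1183

110/1183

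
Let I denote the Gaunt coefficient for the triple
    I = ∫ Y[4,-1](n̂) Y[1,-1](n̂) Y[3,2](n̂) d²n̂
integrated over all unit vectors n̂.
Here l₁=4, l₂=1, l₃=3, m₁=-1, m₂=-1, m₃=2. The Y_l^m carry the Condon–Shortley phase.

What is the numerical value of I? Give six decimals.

Checks pass: Σm=0; 8 even; l₃=3∈[3,5].
(2·4+1)(2·1+1)(2·3+1) = 189
Δ: 2! 6! 0! / 9! → 1/252
sum: t=1:−1/36 = -1/36
3j²(4 1 3; 0 0 0) = Δ·Π!·Σ² = 4/63  (sign +1)
sum: t=0:+1/240 = 1/240
3j²(4 1 3; -1 -1 2) = Δ·Π!·Σ² = 1/84  (sign -1)
combine: 4πI² = 189·4/63·1/84 = 1/7
take √, sign -1: I = -0.10662181

-0.106622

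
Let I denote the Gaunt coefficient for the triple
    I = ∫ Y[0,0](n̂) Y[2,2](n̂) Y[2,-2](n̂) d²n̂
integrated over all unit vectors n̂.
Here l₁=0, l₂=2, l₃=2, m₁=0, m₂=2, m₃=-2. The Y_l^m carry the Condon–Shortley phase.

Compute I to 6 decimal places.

Checks pass: Σm=0; 4 even; l₃=2∈[2,2].
(2·0+1)(2·2+1)(2·2+1) = 25
Δ: 0! 0! 4! / 5! → 1/5
sum: t=0:+1/4 = 1/4
3j²(0 2 2; 0 0 0) = Δ·Π!·Σ² = 1/5  (sign +1)
sum: t=0:+1/24 = 1/24
3j²(0 2 2; 0 2 -2) = Δ·Π!·Σ² = 1/5  (sign +1)
combine: 4πI² = 25·1/5·1/5 = 1/1
take √, sign +1: I = 0.28209479

0.282095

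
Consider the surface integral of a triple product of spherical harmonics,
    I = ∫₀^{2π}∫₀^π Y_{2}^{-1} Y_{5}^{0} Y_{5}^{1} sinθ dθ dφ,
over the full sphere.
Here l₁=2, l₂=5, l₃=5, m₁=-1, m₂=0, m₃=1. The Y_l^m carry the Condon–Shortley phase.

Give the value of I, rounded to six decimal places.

-0.036166

Rules hold: Σm=0, L=12 even, 3≤5≤7.
N = 5·11·11 = 605
Δ = 2!·2!·8!/13! = 1/38610
Racah Σ t=0..2: t=0:+1/2880 t=1:−1/576 t=2:+1/2880 = -1/960
⇒ 3j(2 5 5; 0 0 0)² = 10/429, sgn +1
Racah Σ t=1..2: t=1:−1/1152 t=2:+1/1440 = -1/5760
⇒ 3j(2 5 5; -1 0 1)² = 1/858, sgn -1
4πI² = N·(3j₀)²·(3jₘ)² = 25/1521
I = -1·√(0.0164366/4π) = -0.03616600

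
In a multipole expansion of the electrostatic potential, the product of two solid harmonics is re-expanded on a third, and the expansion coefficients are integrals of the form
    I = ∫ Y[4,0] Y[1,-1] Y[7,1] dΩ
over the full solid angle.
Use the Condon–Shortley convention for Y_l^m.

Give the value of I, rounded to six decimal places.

0.000000

triangle: need 3≤l₃≤5, have 7; I=0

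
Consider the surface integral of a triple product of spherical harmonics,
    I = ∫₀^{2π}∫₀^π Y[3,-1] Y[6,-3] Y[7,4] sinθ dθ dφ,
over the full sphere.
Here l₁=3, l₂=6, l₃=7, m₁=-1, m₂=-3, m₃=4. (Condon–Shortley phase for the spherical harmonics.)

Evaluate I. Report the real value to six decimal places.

m-sum 0 ✓  L=16 even ✓  3≤7≤9 ✓
Π(2lᵢ+1) = 7×13×15 = 1365
triangle coeff Δ(3,6,7) = 1/2042040
Σ_t [0,2]: t=0:+1/207360 t=1:−1/57600 t=2:+1/207360 = -1/129600
(3j)²=168/12155 [(3 6 7; 0 0 0)], sign=+1
Σ_t [0,2]: t=0:+1/1451520 t=1:−1/483840 t=2:+1/2903040 = -1/967680
(3j)²=81/6188 [(3 6 7; -1 -3 4)], sign=+1
⇒ 4πI² = 10206/41327
I = (+1)√(10206/41327/(4π)) = 0.14018641

0.140186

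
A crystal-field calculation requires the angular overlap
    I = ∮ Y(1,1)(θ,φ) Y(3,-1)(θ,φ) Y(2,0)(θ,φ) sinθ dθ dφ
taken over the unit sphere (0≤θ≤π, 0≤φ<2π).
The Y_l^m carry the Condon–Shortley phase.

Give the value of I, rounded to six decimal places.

-0.202301

Rules hold: Σm=0, L=6 even, 2≤2≤4.
N = 3·7·5 = 105
Δ = 2!·0!·4!/7! = 1/105
Racah Σ t=1..1: t=1:−1/4 = -1/4
⇒ 3j(1 3 2; 0 0 0)² = 3/35, sgn -1
Racah Σ t=0..0: t=0:+1/8 = 1/8
⇒ 3j(1 3 2; 1 -1 0)² = 2/35, sgn +1
4πI² = N·(3j₀)²·(3jₘ)² = 18/35
I = -1·√(0.514286/4π) = -0.20230066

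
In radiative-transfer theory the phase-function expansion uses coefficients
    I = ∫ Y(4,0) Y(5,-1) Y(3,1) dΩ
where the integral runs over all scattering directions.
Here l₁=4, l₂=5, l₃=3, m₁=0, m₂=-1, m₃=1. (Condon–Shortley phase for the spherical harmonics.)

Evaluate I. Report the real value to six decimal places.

Checks pass: Σm=0; 12 even; l₃=3∈[1,9].
(2·4+1)(2·5+1)(2·3+1) = 693
Δ: 6! 2! 4! / 13! → 1/180180
sum: t=2:+1/576 t=3:−1/144 t=4:+1/576 = -1/288
3j²(4 5 3; 0 0 0) = Δ·Π!·Σ² = 20/1001  (sign +1)
sum: t=2:+1/384 t=3:−1/216 t=4:+1/2304 = -11/6912
3j²(4 5 3; 0 -1 1) = Δ·Π!·Σ² = 11/1638  (sign -1)
combine: 4πI² = 693·20/1001·11/1638 = 110/1183
take √, sign -1: I = -0.08601992

-0.086020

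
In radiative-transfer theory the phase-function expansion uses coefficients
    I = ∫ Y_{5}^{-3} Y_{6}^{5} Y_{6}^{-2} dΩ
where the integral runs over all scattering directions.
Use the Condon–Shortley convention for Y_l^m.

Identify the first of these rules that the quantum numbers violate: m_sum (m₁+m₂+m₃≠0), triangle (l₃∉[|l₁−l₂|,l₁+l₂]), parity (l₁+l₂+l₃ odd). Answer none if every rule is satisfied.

m₁+m₂+m₃ = -3 + 5 − 2 = 0  ✓
triangle: |5−6|=1 ≤ l₃=6 ≤ 5+6=11  ✓
parity: l₁+l₂+l₃ = 17 is odd  ✗

parity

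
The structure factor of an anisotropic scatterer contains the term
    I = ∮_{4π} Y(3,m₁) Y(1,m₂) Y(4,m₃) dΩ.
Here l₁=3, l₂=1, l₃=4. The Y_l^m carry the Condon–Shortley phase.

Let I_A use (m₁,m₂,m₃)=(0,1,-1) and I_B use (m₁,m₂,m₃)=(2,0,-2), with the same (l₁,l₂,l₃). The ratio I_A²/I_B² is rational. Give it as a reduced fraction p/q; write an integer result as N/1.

5/6

Shared (l₁,l₂,l₃)=(3,1,4): N and (l;000)² cancel in I_A²/I_B².
A: Δ = 0!·6!·2!/9! = 1/252; Racah Σ t=0..0: t=0:+1/72 = 1/72; ⇒ 3j(3 1 4; 0 1 -1)² = 5/126, sgn -1
B: Δ = 0!·6!·2!/9! = 1/252; Racah Σ t=0..0: t=0:+1/120 = 1/120; ⇒ 3j(3 1 4; 2 0 -2)² = 1/21, sgn +1
I_A²/I_B² = (5/126)/(1/21) = 5/6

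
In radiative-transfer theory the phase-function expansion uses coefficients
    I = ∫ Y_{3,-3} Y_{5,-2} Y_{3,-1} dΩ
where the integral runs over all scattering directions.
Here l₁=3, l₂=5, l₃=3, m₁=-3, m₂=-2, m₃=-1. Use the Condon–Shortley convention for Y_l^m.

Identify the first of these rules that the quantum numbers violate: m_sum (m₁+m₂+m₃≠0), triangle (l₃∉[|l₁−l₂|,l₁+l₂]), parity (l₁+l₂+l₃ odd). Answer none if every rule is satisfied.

m_sum

azimuthal sum: -3 − 2 − 1 = -6  ✗
2 ≤ 3 ≤ 8 (triangle on l)
L = 3 + 5 + 3 = 11 (odd)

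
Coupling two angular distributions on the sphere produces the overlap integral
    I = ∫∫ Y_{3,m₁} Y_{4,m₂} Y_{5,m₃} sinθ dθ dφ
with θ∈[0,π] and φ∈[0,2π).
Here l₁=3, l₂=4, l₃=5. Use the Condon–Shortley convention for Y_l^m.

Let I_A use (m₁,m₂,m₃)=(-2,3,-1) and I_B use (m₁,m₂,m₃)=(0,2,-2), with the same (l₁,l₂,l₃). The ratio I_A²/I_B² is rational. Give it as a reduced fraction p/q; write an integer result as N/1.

605/12

l's match ⇒ only the (l;m) 3-j factors differ between A and B.
A: triangle coeff Δ(3,4,5) = 1/180180; Σ_t [1,2]: t=1:−1/17280 t=2:+1/1440 = 11/17280; (3j)²=11/468 [(3 4 5; -2 3 -1)], sign=+1
B: triangle coeff Δ(3,4,5) = 1/180180; Σ_t [0,2]: t=0:+1/8640 t=1:−1/480 t=2:+1/576 = -1/4320; (3j)²=1/2145 [(3 4 5; 0 2 -2)], sign=+1
I_A²/I_B² = (11/468)/(1/2145) = 605/12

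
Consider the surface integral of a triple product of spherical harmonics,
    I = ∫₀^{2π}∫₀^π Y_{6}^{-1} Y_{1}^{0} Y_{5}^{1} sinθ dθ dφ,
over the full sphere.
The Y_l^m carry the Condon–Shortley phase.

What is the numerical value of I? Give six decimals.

-0.241725

m-sum 0 ✓  L=12 even ✓  5≤5≤7 ✓
Π(2lᵢ+1) = 13×3×11 = 429
triangle coeff Δ(6,1,5) = 1/858
Σ_t [1,1]: t=1:−1/14400 = -1/14400
(3j)²=6/143 [(6 1 5; 0 0 0)], sign=+1
Σ_t [1,1]: t=1:−1/17280 = -1/17280
(3j)²=35/858 [(6 1 5; -1 0 1)], sign=-1
⇒ 4πI² = 105/143
I = (-1)√(105/143/(4π)) = -0.24172507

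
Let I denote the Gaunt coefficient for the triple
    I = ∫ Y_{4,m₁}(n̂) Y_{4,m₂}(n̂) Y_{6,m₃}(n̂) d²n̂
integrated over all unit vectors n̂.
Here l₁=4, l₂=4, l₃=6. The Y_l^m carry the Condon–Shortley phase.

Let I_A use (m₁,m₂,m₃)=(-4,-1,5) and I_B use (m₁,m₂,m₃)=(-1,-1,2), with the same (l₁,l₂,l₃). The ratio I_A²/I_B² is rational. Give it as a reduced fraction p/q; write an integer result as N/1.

Shared (l₁,l₂,l₃)=(4,4,6): N and (l;000)² cancel in I_A²/I_B².
A: Δ = 2!·6!·6!/15! = 1/1261260; Racah Σ t=2..2: t=2:+1/172800 = 1/172800; ⇒ 3j(4 4 6; -4 -1 5)² = 2/65, sgn -1
B: Δ = 2!·6!·6!/15! = 1/1261260; Racah Σ t=0..2: t=0:+1/8640 t=1:−1/2304 t=2:+1/8640 = -7/34560; ⇒ 3j(4 4 6; -1 -1 2)² = 7/429, sgn -1
I_A²/I_B² = (2/65)/(7/429) = 66/35

66/35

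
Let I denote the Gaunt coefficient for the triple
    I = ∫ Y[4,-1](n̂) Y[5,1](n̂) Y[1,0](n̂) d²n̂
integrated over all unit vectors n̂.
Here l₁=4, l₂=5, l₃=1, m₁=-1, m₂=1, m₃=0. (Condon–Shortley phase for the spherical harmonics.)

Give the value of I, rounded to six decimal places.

-0.240571

m-sum 0 ✓  L=10 even ✓  1≤1≤9 ✓
Π(2lᵢ+1) = 9×11×3 = 297
triangle coeff Δ(4,5,1) = 1/495
Σ_t [4,4]: t=4:+1/576 = 1/576
(3j)²=5/99 [(4 5 1; 0 0 0)], sign=-1
Σ_t [5,5]: t=5:−1/720 = -1/720
(3j)²=8/165 [(4 5 1; -1 1 0)], sign=+1
⇒ 4πI² = 8/11
I = (-1)√(8/11/(4π)) = -0.24057125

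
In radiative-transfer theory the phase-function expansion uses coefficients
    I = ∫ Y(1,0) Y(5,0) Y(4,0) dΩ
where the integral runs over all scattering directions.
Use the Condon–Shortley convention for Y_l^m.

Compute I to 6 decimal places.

Checks pass: Σm=0; 10 even; l₃=4∈[4,6].
(2·1+1)(2·5+1)(2·4+1) = 297
Δ: 2! 0! 8! / 11! → 1/495
sum: t=1:−1/576 = -1/576
3j²(1 5 4; 0 0 0) = Δ·Π!·Σ² = 5/99  (sign -1)
(m-triple is (0,0,0) — same symbol as above.)
combine: 4πI² = 297·5/99·5/99 = 25/33
take √, sign +1: I = 0.24553200

0.245532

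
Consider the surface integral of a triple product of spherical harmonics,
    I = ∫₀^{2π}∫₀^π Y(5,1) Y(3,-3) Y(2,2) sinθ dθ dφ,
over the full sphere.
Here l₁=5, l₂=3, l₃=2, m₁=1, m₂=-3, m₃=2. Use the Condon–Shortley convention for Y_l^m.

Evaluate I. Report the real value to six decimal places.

-0.023961

m-sum 0 ✓  L=10 even ✓  2≤2≤8 ✓
Π(2lᵢ+1) = 11×7×5 = 385
triangle coeff Δ(5,3,2) = 1/2310
Σ_t [3,3]: t=3:−1/144 = -1/144
(3j)²=10/231 [(5 3 2; 0 0 0)], sign=-1
Σ_t [0,0]: t=0:+1/17280 = 1/17280
(3j)²=1/2310 [(5 3 2; 1 -3 2)], sign=+1
⇒ 4πI² = 5/693
I = (-1)√(5/693/(4π)) = -0.02396147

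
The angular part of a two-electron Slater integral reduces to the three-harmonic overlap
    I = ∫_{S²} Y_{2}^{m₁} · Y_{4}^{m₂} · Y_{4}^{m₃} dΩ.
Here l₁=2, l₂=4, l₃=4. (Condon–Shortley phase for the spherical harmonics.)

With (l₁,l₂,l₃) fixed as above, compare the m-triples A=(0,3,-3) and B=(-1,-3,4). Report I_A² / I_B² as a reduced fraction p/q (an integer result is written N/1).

1/12

Shared (l₁,l₂,l₃)=(2,4,4): N and (l;000)² cancel in I_A²/I_B².
A: Δ = 2!·2!·6!/11! = 1/13860; Racah Σ t=1..2: t=1:−1/720 t=2:+1/480 = 1/1440; ⇒ 3j(2 4 4; 0 3 -3)² = 7/1980, sgn -1
B: Δ = 2!·2!·6!/11! = 1/13860; Racah Σ t=1..1: t=1:−1/1440 = -1/1440; ⇒ 3j(2 4 4; -1 -3 4)² = 7/165, sgn -1
I_A²/I_B² = (7/1980)/(7/165) = 1/12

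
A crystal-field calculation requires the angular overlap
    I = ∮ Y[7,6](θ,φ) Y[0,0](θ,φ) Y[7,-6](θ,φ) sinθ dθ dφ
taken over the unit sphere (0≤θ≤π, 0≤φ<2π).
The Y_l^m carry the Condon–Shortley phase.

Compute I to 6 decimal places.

Rules hold: Σm=0, L=14 even, 7≤7≤7.
N = 15·1·15 = 225
Δ = 0!·14!·0!/15! = 1/15
Racah Σ t=0..0: t=0:+1/25401600 = 1/25401600
⇒ 3j(7 0 7; 0 0 0)² = 1/15, sgn -1
Racah Σ t=0..0: t=0:+1/6227020800 = 1/6227020800
⇒ 3j(7 0 7; 6 0 -6)² = 1/15, sgn -1
4πI² = N·(3j₀)²·(3jₘ)² = 1/1
I = +1·√(1/4π) = 0.28209479

0.282095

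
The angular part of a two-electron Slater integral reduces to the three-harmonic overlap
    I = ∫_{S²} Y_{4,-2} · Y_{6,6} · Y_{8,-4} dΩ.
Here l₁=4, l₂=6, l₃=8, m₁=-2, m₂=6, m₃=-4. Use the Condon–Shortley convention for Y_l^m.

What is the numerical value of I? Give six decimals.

m-sum 0 ✓  L=18 even ✓  2≤8≤10 ✓
Π(2lᵢ+1) = 9×13×17 = 1989
triangle coeff Δ(4,6,8) = 1/23279256
Σ_t [0,2]: t=0:+1/1658880 t=1:−1/518400 t=2:+1/1658880 = -1/1382400
(3j)²=504/46189 [(4 6 8; 0 0 0)], sign=-1
Σ_t [2,2]: t=2:+1/348364800 = 1/348364800
(3j)²=165/58786 [(4 6 8; -2 6 -4)], sign=+1
⇒ 4πI² = 4860/79781
I = (-1)√(4860/79781/(4π)) = -0.06962472

-0.069625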